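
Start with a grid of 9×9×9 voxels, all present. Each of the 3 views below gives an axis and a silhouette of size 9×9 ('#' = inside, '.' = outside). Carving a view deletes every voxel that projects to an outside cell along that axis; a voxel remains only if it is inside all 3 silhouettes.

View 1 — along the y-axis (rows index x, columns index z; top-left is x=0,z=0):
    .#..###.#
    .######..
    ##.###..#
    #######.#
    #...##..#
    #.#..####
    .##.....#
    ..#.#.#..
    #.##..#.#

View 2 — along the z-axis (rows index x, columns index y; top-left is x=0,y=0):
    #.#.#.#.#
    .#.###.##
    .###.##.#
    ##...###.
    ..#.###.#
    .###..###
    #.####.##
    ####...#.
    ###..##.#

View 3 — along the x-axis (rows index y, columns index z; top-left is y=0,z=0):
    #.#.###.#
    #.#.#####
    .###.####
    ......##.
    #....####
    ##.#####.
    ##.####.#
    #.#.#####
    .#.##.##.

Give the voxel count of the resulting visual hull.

173 voxels

full grid |V| = 729
after view 1 [y-axis, 46 of 81 cells solid] → remaining = 414
after view 2 [z-axis, 51 of 81 cells solid] → remaining = 259
after view 3 [x-axis, 53 of 81 cells solid] → remaining = 173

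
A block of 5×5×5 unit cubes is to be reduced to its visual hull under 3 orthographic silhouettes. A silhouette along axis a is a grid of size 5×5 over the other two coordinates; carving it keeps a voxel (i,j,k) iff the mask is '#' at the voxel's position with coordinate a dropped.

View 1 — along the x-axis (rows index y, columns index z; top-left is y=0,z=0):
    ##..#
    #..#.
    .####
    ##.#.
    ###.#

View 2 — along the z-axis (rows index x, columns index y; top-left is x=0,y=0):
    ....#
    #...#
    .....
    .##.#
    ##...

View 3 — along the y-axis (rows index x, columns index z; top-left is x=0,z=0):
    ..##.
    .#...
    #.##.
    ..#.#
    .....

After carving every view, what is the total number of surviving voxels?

initial block: 5^3 = 125
V1 x: intersect with YZ mask (16 set) -- 80 left
V2 z: intersect with XY mask (8 set) -- 26 left
V3 y: intersect with XZ mask (8 set) -- 7 left

7 voxels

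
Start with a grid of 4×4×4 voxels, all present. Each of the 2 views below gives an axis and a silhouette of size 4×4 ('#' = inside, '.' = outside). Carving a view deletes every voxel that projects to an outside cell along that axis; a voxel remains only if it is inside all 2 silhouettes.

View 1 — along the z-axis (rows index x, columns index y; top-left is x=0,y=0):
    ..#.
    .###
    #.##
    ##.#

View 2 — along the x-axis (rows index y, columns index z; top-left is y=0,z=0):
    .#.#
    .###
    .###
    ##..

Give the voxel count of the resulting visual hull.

voxel count = 25

initial block: 4^3 = 64
[1] z-view keeps 10 columns → grid now 40
[2] x-view keeps 10 columns → grid now 25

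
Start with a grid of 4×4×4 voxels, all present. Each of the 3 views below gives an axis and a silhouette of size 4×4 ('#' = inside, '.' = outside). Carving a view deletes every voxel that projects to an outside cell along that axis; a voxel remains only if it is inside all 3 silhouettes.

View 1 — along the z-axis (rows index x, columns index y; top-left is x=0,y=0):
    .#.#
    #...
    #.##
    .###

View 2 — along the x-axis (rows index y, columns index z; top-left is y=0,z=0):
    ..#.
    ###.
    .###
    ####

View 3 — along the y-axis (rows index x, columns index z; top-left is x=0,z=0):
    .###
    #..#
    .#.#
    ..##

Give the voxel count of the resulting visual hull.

14 voxels

initial block: 4^3 = 64
carve view 1 (along z, XY-mask fill 9/16): 36 voxels remain
carve view 2 (along x, YZ-mask fill 11/16): 26 voxels remain
carve view 3 (along y, XZ-mask fill 9/16): 14 voxels remain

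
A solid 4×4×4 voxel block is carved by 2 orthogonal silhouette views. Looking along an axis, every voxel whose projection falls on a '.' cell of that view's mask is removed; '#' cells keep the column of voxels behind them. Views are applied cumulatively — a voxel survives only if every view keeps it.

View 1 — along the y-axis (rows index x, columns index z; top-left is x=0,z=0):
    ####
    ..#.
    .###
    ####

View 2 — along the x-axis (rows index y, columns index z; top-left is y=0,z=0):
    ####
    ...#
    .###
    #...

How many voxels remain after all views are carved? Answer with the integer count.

before carving: 64 voxels (4×4×4)
  1. axis=1 (XZ plane), |mask|=12  ⇒  voxels=48
  2. axis=0 (YZ plane), |mask|=9  ⇒  voxels=27

remaining voxels: 27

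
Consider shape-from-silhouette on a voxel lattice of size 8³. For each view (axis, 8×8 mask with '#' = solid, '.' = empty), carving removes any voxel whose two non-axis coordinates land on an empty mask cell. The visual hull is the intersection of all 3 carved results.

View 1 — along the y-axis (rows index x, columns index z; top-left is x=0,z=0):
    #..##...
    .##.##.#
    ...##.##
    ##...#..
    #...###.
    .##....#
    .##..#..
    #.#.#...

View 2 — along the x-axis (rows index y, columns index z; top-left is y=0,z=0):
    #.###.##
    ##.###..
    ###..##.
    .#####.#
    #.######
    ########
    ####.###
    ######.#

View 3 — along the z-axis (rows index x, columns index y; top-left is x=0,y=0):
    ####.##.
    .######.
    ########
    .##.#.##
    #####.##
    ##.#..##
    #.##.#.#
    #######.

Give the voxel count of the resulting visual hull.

|visual hull| = 139

full grid |V| = 512
step 1: project along y, AND mask (28/64) → |grid| = 224
step 2: project along x, AND mask (51/64) → |grid| = 180
step 3: project along z, AND mask (49/64) → |grid| = 139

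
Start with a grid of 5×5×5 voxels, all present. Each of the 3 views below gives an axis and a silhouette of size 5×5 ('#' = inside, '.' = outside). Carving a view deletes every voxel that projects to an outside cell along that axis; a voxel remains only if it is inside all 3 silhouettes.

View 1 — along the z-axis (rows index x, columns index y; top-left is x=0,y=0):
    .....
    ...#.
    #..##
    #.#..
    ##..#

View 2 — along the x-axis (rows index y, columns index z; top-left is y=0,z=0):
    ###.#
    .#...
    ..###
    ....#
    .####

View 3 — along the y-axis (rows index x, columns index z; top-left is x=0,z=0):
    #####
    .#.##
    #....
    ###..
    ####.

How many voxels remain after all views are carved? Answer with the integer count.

before carving: 125 voxels (5×5×5)
carve view 1 (along z, XY-mask fill 9/25): 45 voxels remain
carve view 2 (along x, YZ-mask fill 13/25): 26 voxels remain
carve view 3 (along y, XZ-mask fill 16/25): 13 voxels remain

|visual hull| = 13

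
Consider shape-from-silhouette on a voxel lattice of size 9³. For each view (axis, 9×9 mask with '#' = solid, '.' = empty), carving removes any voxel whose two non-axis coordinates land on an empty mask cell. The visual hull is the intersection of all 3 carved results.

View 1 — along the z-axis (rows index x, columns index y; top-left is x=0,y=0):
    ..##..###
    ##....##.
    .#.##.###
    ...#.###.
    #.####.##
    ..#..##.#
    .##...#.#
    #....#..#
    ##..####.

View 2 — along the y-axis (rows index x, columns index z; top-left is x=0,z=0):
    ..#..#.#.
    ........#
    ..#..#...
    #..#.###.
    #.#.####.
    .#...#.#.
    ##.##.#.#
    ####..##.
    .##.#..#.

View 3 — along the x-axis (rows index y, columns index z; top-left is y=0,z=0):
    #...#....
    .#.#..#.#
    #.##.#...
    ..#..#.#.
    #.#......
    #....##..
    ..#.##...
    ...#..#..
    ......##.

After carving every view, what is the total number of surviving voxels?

|visual hull| = 60

full grid |V| = 729
after view 1 [z-axis, 43 of 81 cells solid] → remaining = 387
after view 2 [y-axis, 36 of 81 cells solid] → remaining = 171
after view 3 [x-axis, 25 of 81 cells solid] → remaining = 60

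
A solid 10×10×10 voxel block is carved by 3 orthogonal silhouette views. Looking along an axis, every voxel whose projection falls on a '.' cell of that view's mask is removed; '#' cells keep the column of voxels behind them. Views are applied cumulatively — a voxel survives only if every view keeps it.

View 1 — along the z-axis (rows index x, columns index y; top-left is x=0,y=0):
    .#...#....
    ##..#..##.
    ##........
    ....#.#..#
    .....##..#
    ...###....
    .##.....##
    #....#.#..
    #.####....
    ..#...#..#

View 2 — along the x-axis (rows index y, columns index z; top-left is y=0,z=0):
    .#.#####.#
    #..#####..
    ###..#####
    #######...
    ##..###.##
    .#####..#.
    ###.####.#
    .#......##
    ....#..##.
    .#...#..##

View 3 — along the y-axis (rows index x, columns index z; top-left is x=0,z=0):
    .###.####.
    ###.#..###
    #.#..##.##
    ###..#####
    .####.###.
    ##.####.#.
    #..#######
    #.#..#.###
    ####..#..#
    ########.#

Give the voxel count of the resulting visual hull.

full grid |V| = 1000
[1] z-view keeps 33 columns → grid now 330
[2] x-view keeps 59 columns → grid now 200
[3] y-view keeps 71 columns → grid now 144

remaining voxels: 144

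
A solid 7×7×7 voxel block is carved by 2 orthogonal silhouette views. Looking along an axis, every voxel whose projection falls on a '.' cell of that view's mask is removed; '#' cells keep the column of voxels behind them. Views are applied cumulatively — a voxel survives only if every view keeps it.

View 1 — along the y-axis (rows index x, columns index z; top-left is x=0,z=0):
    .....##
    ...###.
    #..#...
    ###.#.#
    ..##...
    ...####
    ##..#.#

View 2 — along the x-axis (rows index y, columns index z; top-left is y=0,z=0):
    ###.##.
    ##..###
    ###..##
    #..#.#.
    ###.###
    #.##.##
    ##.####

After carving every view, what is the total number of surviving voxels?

remaining voxels: 108

initial block: 7^3 = 343
step 1: project along y, AND mask (22/49) → |grid| = 154
step 2: project along x, AND mask (35/49) → |grid| = 108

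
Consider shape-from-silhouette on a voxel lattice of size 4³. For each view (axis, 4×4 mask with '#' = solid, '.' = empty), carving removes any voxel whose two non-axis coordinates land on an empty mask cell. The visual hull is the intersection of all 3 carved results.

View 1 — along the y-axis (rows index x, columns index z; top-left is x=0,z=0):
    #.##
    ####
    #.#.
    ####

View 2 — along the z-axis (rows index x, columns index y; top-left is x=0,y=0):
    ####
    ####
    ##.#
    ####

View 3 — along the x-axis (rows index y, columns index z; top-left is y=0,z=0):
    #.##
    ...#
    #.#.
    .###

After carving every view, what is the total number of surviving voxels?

|visual hull| = 29

before carving: 64 voxels (4×4×4)
carve view 1 (along y, XZ-mask fill 13/16): 52 voxels remain
carve view 2 (along z, XY-mask fill 15/16): 50 voxels remain
carve view 3 (along x, YZ-mask fill 9/16): 29 voxels remain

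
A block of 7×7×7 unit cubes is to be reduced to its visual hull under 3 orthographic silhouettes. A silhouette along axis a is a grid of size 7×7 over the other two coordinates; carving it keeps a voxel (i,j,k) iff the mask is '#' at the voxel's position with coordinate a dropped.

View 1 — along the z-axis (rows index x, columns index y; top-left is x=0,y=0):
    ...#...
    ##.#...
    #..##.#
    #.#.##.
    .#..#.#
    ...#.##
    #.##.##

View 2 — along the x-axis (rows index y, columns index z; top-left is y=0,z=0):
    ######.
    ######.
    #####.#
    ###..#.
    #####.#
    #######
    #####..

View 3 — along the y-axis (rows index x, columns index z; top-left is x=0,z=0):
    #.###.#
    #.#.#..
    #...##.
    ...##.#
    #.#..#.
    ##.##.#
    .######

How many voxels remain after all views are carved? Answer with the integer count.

|visual hull| = 71

start: 7×7×7 = 343 voxels
after view 1 [z-axis, 23 of 49 cells solid] → remaining = 161
after view 2 [x-axis, 40 of 49 cells solid] → remaining = 127
after view 3 [y-axis, 28 of 49 cells solid] → remaining = 71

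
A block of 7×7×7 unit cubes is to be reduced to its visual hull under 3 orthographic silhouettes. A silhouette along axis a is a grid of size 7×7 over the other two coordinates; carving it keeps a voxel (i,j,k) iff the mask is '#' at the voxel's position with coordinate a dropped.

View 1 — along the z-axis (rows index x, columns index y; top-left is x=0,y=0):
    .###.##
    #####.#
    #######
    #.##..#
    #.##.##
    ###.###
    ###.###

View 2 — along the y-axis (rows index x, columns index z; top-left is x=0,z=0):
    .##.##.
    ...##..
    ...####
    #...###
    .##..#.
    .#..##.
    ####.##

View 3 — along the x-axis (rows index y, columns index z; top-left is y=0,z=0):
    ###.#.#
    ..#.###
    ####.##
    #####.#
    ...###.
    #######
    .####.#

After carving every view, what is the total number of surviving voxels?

|visual hull| = 107

start: 7×7×7 = 343 voxels
[1] z-view keeps 39 columns → grid now 273
[2] y-view keeps 26 columns → grid now 145
[3] x-view keeps 36 columns → grid now 107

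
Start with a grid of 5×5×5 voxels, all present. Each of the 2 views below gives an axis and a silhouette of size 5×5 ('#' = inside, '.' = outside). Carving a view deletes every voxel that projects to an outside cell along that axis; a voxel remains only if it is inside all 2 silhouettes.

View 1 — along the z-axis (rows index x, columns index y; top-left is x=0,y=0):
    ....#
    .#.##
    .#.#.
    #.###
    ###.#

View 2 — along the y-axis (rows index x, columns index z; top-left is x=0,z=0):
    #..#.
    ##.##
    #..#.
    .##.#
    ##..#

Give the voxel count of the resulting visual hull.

start: 5×5×5 = 125 voxels
after view 1 [z-axis, 14 of 25 cells solid] → remaining = 70
after view 2 [y-axis, 14 of 25 cells solid] → remaining = 42

remaining voxels: 42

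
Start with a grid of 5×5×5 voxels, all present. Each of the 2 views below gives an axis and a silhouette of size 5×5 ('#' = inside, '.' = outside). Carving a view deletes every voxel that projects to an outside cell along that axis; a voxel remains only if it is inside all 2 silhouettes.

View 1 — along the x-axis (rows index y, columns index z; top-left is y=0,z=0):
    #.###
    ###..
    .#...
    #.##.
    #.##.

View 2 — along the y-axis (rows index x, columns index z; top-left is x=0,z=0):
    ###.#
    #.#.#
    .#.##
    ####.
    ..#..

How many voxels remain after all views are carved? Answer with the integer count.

start: 5×5×5 = 125 voxels
after view 1 [x-axis, 14 of 25 cells solid] → remaining = 70
after view 2 [y-axis, 15 of 25 cells solid] → remaining = 43

|visual hull| = 43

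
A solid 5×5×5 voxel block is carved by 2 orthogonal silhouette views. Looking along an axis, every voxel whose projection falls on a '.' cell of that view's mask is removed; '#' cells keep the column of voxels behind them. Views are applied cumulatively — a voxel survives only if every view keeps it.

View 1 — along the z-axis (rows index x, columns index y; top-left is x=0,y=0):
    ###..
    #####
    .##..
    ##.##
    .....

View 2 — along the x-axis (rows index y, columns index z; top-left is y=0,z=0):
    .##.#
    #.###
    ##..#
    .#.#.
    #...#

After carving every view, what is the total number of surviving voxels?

before carving: 125 voxels (5×5×5)
after view 1 [z-axis, 14 of 25 cells solid] → remaining = 70
after view 2 [x-axis, 14 of 25 cells solid] → remaining = 42

42 voxels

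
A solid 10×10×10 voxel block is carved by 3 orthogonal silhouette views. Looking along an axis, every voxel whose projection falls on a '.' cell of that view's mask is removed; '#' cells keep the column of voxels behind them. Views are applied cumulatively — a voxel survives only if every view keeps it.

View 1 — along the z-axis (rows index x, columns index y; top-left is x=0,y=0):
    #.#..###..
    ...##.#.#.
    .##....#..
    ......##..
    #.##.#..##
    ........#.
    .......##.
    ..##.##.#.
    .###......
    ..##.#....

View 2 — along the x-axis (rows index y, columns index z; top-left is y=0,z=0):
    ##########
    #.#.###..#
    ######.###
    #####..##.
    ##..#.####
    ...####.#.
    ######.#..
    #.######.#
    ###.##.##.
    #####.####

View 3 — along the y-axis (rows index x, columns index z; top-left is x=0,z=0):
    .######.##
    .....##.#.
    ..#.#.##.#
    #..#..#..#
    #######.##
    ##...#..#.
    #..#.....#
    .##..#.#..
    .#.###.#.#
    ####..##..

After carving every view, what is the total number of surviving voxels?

before carving: 1000 voxels (10×10×10)
  1. axis=2 (XY plane), |mask|=34  ⇒  voxels=340
  2. axis=0 (YZ plane), |mask|=75  ⇒  voxels=252
  3. axis=1 (XZ plane), |mask|=52  ⇒  voxels=147

|visual hull| = 147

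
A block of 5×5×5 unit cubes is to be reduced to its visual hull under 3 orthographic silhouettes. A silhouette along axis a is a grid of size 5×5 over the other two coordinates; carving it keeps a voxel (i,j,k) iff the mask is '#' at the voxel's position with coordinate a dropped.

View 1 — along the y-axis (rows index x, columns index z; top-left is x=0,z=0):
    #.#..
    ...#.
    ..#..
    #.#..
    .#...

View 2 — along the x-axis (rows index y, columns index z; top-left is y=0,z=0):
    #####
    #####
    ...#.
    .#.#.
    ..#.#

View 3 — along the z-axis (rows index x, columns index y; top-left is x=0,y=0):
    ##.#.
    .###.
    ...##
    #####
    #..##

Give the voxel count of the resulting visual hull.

remaining voxels: 15

start: 5×5×5 = 125 voxels
carve view 1 (along y, XZ-mask fill 7/25): 35 voxels remain
carve view 2 (along x, YZ-mask fill 15/25): 20 voxels remain
carve view 3 (along z, XY-mask fill 16/25): 15 voxels remain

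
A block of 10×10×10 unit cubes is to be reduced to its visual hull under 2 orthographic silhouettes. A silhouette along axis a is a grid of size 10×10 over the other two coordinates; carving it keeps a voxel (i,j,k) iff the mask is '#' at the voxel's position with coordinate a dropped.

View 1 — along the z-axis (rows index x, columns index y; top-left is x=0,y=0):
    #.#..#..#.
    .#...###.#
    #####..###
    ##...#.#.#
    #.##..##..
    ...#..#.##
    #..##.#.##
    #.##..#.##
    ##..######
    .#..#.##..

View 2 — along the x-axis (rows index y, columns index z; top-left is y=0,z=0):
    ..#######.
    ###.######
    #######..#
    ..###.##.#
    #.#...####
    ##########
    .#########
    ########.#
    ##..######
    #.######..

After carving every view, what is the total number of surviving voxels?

start: 10×10×10 = 1000 voxels
carve view 1 (along z, XY-mask fill 55/100): 550 voxels remain
carve view 2 (along x, YZ-mask fill 79/100): 434 voxels remain

voxel count = 434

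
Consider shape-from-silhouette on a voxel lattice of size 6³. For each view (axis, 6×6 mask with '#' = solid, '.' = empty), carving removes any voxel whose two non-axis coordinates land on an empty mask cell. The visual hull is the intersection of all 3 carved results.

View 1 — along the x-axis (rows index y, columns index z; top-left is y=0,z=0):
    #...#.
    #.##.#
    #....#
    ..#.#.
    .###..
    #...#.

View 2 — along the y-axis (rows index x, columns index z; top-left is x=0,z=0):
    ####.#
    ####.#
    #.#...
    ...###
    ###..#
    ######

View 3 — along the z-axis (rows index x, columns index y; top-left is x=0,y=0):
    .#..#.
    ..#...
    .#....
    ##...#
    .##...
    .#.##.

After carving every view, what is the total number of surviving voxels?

29 voxels

initial block: 6^3 = 216
  1. axis=0 (YZ plane), |mask|=15  ⇒  voxels=90
  2. axis=1 (XZ plane), |mask|=25  ⇒  voxels=63
  3. axis=2 (XY plane), |mask|=12  ⇒  voxels=29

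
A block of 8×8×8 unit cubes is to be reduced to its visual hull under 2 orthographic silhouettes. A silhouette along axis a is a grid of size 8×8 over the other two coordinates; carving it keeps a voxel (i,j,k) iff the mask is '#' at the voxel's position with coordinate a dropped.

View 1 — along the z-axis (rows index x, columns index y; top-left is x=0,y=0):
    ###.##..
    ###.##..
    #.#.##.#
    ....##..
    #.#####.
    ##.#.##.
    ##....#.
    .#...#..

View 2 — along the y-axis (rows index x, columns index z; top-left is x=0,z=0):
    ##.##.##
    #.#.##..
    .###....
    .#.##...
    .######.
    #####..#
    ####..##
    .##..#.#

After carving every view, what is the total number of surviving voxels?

163 voxels

start: 8×8×8 = 512 voxels
  1. axis=2 (XY plane), |mask|=33  ⇒  voxels=264
  2. axis=1 (XZ plane), |mask|=38  ⇒  voxels=163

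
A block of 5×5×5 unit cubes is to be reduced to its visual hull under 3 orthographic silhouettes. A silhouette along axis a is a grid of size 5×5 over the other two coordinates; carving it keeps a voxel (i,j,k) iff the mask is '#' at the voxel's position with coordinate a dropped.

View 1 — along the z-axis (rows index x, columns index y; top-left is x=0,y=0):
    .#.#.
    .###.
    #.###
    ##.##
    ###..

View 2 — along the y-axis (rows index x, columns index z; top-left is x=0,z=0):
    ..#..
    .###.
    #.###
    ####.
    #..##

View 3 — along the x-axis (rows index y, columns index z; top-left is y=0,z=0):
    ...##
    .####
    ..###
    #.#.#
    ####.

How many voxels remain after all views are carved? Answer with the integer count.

remaining voxels: 35

start: 5×5×5 = 125 voxels
[1] z-view keeps 16 columns → grid now 80
[2] y-view keeps 15 columns → grid now 52
[3] x-view keeps 16 columns → grid now 35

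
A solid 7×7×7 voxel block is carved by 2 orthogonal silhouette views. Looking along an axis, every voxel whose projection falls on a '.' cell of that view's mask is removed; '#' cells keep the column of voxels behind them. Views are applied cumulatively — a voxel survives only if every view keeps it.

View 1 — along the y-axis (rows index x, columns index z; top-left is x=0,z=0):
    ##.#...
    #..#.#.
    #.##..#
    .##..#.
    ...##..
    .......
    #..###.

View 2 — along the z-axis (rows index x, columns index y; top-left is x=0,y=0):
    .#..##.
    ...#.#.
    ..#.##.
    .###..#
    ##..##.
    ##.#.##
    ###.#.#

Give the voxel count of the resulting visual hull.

start: 7×7×7 = 343 voxels
V1 y: intersect with XZ mask (19 set) -- 133 left
V2 z: intersect with XY mask (26 set) -- 67 left

67 voxels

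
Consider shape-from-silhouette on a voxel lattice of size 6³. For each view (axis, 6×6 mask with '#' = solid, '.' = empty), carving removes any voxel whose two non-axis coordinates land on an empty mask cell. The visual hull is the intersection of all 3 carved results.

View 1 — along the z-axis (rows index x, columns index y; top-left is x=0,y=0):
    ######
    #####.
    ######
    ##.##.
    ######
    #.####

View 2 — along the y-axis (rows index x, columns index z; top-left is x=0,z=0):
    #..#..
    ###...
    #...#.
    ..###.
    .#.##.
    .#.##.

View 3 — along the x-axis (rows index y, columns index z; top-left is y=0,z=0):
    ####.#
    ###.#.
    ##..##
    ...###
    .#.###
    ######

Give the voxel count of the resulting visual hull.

full grid |V| = 216
V1 z: intersect with XY mask (32 set) -- 192 left
V2 y: intersect with XZ mask (16 set) -- 84 left
V3 x: intersect with YZ mask (26 set) -- 60 left

voxel count = 60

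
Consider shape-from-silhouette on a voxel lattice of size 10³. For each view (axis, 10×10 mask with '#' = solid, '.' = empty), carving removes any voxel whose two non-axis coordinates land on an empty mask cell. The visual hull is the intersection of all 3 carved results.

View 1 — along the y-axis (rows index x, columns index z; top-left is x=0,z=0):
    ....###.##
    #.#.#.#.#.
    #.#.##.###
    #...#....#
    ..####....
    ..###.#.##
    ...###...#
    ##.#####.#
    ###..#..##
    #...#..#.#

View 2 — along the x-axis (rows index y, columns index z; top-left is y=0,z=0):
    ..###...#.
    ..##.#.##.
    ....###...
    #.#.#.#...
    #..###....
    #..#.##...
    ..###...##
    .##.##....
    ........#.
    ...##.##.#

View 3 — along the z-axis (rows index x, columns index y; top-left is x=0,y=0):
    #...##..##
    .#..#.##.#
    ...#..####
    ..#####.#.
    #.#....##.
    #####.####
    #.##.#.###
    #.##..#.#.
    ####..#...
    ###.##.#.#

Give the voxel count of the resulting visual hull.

remaining voxels: 121

initial block: 10^3 = 1000
carve view 1 (along y, XZ-mask fill 52/100): 520 voxels remain
carve view 2 (along x, YZ-mask fill 39/100): 220 voxels remain
carve view 3 (along z, XY-mask fill 58/100): 121 voxels remain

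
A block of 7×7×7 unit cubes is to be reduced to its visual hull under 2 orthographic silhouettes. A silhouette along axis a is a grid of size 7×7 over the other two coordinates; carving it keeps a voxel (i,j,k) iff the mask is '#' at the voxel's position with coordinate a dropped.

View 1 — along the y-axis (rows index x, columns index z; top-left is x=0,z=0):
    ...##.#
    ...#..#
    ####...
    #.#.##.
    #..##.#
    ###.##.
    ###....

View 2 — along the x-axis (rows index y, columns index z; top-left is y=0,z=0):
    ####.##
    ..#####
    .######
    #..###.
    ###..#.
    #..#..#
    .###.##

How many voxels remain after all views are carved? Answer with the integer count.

full grid |V| = 343
carve view 1 (along y, XZ-mask fill 25/49): 175 voxels remain
carve view 2 (along x, YZ-mask fill 33/49): 115 voxels remain

|visual hull| = 115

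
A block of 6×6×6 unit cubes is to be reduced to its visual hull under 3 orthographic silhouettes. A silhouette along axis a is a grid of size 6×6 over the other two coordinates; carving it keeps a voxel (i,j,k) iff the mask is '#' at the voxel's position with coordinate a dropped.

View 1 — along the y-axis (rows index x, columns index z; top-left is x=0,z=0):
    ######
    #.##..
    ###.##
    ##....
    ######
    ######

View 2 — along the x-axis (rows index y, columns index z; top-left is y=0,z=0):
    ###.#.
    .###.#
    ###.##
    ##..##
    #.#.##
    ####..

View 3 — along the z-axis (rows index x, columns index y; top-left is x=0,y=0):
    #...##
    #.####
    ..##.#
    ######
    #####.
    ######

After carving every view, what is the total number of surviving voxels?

full grid |V| = 216
  1. axis=1 (XZ plane), |mask|=28  ⇒  voxels=168
  2. axis=0 (YZ plane), |mask|=25  ⇒  voxels=120
  3. axis=2 (XY plane), |mask|=28  ⇒  voxels=90

|visual hull| = 90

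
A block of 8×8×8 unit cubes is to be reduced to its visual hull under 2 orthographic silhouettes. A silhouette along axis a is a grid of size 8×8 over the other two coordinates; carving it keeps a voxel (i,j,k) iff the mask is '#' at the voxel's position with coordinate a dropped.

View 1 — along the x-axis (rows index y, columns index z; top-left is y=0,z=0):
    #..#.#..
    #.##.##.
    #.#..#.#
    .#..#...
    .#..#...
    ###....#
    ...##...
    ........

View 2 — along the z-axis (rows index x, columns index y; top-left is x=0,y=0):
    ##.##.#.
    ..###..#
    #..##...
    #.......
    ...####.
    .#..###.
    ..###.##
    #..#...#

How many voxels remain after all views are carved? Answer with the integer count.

before carving: 512 voxels (8×8×8)
step 1: project along x, AND mask (22/64) → |grid| = 176
step 2: project along z, AND mask (29/64) → |grid| = 70

70 voxels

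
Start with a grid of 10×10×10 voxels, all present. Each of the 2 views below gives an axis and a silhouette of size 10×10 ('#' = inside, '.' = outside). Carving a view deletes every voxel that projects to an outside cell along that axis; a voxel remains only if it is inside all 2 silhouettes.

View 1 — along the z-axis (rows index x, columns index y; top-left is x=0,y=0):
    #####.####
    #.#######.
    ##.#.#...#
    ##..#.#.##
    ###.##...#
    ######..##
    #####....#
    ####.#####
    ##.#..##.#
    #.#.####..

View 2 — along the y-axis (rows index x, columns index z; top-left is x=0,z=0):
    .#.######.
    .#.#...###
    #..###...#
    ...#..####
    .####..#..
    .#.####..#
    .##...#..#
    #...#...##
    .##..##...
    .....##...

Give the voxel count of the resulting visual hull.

332 voxels

before carving: 1000 voxels (10×10×10)
V1 z: intersect with XY mask (69 set) -- 690 left
V2 y: intersect with XZ mask (47 set) -- 332 left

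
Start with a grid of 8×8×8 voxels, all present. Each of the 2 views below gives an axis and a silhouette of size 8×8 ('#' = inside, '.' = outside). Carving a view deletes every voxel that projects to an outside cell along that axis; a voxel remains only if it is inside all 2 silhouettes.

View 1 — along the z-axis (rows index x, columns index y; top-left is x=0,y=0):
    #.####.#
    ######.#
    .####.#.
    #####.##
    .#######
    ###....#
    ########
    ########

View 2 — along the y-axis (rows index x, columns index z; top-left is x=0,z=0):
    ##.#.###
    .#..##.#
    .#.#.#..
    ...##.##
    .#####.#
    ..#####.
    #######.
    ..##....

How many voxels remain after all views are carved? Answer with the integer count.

voxel count = 241

start: 8×8×8 = 512 voxels
step 1: project along z, AND mask (52/64) → |grid| = 416
step 2: project along y, AND mask (37/64) → |grid| = 241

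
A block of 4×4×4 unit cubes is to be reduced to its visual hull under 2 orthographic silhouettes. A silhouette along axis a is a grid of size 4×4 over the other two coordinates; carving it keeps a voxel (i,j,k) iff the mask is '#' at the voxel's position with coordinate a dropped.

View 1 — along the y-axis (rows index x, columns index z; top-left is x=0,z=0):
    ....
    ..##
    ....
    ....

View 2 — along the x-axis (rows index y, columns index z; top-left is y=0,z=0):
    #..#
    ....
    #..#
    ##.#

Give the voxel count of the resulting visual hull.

voxel count = 3

initial block: 4^3 = 64
after view 1 [y-axis, 2 of 16 cells solid] → remaining = 8
after view 2 [x-axis, 7 of 16 cells solid] → remaining = 3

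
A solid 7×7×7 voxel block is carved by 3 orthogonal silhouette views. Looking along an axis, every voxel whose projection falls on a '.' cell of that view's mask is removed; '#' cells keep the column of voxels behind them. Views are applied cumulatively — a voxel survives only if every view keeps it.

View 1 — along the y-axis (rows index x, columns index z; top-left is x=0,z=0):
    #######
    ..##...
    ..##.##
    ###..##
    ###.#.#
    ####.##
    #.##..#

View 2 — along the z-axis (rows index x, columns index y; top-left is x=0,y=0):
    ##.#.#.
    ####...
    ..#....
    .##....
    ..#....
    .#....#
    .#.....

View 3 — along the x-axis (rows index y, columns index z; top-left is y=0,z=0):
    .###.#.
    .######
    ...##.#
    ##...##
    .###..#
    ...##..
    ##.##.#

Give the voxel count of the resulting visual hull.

full grid |V| = 343
step 1: project along y, AND mask (33/49) → |grid| = 231
step 2: project along z, AND mask (15/49) → |grid| = 71
step 3: project along x, AND mask (28/49) → |grid| = 42

remaining voxels: 42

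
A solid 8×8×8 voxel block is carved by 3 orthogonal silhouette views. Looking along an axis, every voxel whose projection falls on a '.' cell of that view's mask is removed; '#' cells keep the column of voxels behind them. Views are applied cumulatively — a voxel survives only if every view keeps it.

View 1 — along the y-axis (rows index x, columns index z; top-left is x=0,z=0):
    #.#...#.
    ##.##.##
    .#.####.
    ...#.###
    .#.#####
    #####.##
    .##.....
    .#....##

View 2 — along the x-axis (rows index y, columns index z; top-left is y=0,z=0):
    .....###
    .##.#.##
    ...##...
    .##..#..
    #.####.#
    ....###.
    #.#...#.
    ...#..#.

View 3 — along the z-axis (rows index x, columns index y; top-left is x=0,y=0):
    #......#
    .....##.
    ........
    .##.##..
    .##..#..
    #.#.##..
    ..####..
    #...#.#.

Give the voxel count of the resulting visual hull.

start: 8×8×8 = 512 voxels
V1 y: intersect with XZ mask (36 set) -- 288 left
V2 x: intersect with YZ mask (27 set) -- 123 left
V3 z: intersect with XY mask (22 set) -- 41 left

voxel count = 41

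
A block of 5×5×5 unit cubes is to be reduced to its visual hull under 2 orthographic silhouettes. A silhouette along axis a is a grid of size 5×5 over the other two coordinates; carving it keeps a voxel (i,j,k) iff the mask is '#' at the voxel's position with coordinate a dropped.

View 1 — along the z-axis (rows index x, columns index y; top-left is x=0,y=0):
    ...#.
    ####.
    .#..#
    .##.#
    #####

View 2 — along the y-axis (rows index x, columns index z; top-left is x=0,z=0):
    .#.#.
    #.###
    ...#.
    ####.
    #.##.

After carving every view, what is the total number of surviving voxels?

start: 5×5×5 = 125 voxels
after view 1 [z-axis, 15 of 25 cells solid] → remaining = 75
after view 2 [y-axis, 14 of 25 cells solid] → remaining = 47

remaining voxels: 47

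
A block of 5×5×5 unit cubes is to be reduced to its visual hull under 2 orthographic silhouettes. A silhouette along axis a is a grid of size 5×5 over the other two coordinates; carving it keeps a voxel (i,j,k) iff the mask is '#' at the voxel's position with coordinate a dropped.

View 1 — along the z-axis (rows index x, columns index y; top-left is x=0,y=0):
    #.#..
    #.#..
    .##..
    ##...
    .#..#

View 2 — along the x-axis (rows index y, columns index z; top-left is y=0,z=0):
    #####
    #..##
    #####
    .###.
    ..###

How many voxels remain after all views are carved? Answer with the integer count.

|visual hull| = 42

start: 5×5×5 = 125 voxels
step 1: project along z, AND mask (10/25) → |grid| = 50
step 2: project along x, AND mask (19/25) → |grid| = 42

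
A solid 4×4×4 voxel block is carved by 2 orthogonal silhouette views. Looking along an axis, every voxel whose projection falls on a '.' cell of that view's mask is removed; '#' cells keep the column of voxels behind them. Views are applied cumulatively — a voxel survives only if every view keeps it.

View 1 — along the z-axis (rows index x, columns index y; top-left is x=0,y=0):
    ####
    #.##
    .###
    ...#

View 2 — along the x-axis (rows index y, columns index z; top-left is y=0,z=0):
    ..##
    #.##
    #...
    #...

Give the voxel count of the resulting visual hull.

17 voxels

before carving: 64 voxels (4×4×4)
carve view 1 (along z, XY-mask fill 11/16): 44 voxels remain
carve view 2 (along x, YZ-mask fill 7/16): 17 voxels remain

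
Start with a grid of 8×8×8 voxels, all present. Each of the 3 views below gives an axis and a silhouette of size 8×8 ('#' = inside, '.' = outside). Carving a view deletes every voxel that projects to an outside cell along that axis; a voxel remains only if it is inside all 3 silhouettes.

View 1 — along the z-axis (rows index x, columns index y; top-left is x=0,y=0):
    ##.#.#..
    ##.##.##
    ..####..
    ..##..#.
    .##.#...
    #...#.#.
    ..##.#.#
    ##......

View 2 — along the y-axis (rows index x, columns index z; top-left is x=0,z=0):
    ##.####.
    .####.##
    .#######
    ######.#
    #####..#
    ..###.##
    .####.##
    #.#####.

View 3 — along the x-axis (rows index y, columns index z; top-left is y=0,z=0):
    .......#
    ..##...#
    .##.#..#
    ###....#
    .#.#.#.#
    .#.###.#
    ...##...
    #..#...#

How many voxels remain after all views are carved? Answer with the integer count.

remaining voxels: 77

full grid |V| = 512
carve view 1 (along z, XY-mask fill 29/64): 232 voxels remain
carve view 2 (along y, XZ-mask fill 49/64): 178 voxels remain
carve view 3 (along x, YZ-mask fill 26/64): 77 voxels remain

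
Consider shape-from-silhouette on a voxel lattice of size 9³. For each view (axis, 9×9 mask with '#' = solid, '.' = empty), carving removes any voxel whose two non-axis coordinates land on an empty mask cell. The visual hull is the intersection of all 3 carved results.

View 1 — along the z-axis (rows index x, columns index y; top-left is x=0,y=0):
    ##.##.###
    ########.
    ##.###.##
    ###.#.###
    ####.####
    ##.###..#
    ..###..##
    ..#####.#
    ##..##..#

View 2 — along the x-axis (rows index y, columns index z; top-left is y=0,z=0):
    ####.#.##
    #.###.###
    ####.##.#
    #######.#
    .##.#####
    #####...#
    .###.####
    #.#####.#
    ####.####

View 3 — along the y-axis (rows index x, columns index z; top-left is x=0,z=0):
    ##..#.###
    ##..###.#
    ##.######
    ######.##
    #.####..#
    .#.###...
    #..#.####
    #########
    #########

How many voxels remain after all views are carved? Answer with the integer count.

full grid |V| = 729
step 1: project along z, AND mask (59/81) → |grid| = 531
step 2: project along x, AND mask (64/81) → |grid| = 422
step 3: project along y, AND mask (62/81) → |grid| = 318

voxel count = 318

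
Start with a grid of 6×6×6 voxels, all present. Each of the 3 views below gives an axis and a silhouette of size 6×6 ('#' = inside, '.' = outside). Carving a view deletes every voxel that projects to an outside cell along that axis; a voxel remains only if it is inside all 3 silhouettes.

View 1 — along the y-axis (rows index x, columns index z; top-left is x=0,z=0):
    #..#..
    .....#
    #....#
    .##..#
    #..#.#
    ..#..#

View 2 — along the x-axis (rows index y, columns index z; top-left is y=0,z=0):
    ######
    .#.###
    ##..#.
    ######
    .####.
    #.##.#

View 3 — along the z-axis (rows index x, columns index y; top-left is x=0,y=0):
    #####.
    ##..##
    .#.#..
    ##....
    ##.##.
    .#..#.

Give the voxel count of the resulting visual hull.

full grid |V| = 216
after view 1 [y-axis, 13 of 36 cells solid] → remaining = 78
after view 2 [x-axis, 27 of 36 cells solid] → remaining = 55
after view 3 [z-axis, 19 of 36 cells solid] → remaining = 29

voxel count = 29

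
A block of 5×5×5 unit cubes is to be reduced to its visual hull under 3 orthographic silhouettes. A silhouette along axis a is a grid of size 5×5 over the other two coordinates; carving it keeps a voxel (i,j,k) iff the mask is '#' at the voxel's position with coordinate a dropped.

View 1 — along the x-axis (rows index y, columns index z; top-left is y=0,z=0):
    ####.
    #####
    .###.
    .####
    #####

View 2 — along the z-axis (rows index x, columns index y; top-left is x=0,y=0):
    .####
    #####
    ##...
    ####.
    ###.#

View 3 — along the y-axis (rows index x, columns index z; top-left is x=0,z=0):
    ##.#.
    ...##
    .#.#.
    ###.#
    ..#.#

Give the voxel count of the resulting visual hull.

voxel count = 40

before carving: 125 voxels (5×5×5)
after view 1 [x-axis, 21 of 25 cells solid] → remaining = 105
after view 2 [z-axis, 19 of 25 cells solid] → remaining = 80
after view 3 [y-axis, 13 of 25 cells solid] → remaining = 40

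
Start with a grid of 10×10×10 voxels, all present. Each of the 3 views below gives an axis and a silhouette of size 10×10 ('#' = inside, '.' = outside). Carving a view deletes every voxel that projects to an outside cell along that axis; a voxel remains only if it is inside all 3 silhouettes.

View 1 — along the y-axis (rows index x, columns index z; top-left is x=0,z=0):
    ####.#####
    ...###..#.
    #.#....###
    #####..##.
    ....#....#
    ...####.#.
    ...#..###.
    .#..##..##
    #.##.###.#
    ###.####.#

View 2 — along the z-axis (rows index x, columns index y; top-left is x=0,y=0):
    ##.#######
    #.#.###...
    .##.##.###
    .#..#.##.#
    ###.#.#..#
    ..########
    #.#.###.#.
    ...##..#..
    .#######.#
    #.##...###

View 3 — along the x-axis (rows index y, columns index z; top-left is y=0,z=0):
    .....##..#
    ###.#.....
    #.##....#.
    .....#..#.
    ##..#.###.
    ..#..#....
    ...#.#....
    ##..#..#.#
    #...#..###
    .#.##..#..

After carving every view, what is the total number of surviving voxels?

|visual hull| = 143

before carving: 1000 voxels (10×10×10)
[1] y-view keeps 56 columns → grid now 560
[2] z-view keeps 63 columns → grid now 366
[3] x-view keeps 37 columns → grid now 143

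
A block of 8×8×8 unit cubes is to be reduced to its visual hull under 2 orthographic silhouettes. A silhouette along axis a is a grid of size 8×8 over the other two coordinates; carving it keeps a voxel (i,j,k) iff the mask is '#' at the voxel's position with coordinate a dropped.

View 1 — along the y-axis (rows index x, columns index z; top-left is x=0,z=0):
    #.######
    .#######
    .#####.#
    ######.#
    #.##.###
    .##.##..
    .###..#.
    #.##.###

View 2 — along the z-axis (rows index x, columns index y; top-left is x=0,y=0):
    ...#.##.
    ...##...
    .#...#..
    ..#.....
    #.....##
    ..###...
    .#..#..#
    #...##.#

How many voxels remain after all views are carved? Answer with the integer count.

remaining voxels: 120

initial block: 8^3 = 512
after view 1 [y-axis, 47 of 64 cells solid] → remaining = 376
after view 2 [z-axis, 21 of 64 cells solid] → remaining = 120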